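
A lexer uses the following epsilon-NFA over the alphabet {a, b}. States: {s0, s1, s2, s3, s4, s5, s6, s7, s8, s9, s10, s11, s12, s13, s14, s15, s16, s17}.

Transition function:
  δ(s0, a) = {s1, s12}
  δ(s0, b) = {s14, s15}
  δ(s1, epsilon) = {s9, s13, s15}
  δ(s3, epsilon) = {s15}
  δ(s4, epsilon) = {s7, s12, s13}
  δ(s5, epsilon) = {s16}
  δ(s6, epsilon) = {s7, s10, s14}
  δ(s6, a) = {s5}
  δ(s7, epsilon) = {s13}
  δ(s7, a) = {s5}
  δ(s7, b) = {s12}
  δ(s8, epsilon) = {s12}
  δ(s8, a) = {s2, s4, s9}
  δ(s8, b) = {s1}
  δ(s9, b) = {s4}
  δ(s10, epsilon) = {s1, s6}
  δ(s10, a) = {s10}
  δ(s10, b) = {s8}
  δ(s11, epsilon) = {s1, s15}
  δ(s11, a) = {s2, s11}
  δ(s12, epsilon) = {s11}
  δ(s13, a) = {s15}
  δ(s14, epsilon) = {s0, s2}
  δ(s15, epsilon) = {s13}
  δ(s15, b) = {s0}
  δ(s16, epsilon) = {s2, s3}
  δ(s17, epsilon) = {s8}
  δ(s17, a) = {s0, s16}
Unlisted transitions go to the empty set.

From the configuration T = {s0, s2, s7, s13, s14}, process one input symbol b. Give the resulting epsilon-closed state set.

{s0, s1, s2, s9, s11, s12, s13, s14, s15}

s0 on b → {s14, s15}.
s7 on b → {s12}.
No b-transition from s2, s13, s14.
Union after reading b: {s12, s14, s15}.
Now take the epsilon-closure:
From s12 via epsilon: add s11.
From s14 via epsilon: add s0, s2.
From s15 via epsilon: add s13.
From s11 via epsilon: add s1.
From s1 via epsilon: add s9.
No new states can be added; the closed set is {s0, s1, s2, s9, s11, s12, s13, s14, s15}.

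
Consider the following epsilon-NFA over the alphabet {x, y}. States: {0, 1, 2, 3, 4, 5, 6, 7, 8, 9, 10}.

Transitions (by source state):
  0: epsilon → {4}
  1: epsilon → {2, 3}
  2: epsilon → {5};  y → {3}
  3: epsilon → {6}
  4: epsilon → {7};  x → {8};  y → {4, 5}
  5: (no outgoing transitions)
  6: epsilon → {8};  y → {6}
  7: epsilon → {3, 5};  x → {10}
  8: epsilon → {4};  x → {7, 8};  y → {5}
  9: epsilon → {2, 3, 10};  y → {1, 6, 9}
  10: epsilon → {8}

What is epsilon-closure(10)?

Start with {10}.
From 10 via epsilon: add 8.
From 8 via epsilon: add 4.
From 4 via epsilon: add 7.
From 7 via epsilon: add 3, 5.
From 3 via epsilon: add 6.
No new states can be added; the closed set is {3, 4, 5, 6, 7, 8, 10}.

{3, 4, 5, 6, 7, 8, 10}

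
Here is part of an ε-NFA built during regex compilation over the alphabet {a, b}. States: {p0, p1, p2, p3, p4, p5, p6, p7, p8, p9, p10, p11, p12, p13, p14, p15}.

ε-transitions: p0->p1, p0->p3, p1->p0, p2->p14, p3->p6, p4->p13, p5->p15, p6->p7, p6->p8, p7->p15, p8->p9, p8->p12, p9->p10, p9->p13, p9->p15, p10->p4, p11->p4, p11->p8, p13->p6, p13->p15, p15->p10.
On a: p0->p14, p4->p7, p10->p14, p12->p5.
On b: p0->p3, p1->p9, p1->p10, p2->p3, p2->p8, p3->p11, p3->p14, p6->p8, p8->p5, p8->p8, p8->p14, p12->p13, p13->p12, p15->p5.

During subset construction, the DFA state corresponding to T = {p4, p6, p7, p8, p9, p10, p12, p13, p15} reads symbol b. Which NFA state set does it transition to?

p6 on b → {p8}.
p8 on b → {p5, p8, p14}.
p12 on b → {p13}.
p13 on b → {p12}.
p15 on b → {p5}.
No b-transition from p4, p7, p9, p10.
Union after reading b: {p5, p8, p12, p13, p14}.
Now take the ε-closure:
From p5 via ε: add p15.
From p8 via ε: add p9.
From p13 via ε: add p6.
From p6 via ε: add p7.
From p9 via ε: add p10.
From p10 via ε: add p4.
No new states can be added; the closed set is {p4, p5, p6, p7, p8, p9, p10, p12, p13, p14, p15}.

{p4, p5, p6, p7, p8, p9, p10, p12, p13, p14, p15}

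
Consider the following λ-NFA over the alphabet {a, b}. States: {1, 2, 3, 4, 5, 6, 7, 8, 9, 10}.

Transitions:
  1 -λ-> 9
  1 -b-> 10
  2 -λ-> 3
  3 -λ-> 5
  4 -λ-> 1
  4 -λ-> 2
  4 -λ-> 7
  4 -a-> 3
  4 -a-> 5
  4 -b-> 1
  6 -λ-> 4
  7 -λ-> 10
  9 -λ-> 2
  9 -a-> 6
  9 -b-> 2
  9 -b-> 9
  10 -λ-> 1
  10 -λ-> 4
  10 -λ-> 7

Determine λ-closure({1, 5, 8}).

Start with {1, 5, 8}.
From 1 via λ: add 9.
From 9 via λ: add 2.
From 2 via λ: add 3.
No new states can be added; the closed set is {1, 2, 3, 5, 8, 9}.

{1, 2, 3, 5, 8, 9}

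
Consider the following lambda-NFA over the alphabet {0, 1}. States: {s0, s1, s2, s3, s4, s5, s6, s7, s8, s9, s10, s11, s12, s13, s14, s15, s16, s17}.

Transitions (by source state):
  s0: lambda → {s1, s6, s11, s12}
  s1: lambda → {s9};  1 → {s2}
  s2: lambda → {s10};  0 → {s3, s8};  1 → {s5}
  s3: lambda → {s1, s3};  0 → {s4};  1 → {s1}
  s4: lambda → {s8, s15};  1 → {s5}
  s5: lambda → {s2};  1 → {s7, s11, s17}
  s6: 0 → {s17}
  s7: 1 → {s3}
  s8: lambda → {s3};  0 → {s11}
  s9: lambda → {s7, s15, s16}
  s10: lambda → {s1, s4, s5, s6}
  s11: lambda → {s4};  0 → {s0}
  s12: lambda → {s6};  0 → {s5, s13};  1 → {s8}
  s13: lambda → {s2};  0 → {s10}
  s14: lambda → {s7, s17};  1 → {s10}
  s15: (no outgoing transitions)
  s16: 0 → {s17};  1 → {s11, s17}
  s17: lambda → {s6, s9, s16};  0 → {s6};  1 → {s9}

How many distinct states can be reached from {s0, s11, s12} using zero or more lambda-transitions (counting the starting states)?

12

Start with {s0, s11, s12}.
From s0 via lambda: add s1, s6.
From s11 via lambda: add s4.
From s1 via lambda: add s9.
From s4 via lambda: add s8, s15.
From s8 via lambda: add s3.
From s9 via lambda: add s7, s16.
lambda-closure = {s0, s1, s3, s4, s6, s7, s8, s9, s11, s12, s15, s16}, which has 12 states.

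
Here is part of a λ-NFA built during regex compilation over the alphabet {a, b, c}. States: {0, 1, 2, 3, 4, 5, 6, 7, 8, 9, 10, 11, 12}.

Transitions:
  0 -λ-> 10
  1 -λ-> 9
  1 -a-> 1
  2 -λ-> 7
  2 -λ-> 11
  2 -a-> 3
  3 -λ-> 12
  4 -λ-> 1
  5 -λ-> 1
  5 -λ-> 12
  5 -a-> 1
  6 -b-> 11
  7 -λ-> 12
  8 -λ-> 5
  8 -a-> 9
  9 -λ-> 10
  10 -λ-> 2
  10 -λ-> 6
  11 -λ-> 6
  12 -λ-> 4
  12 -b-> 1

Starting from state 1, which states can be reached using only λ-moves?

Start with {1}.
From 1 via λ: add 9.
From 9 via λ: add 10.
From 10 via λ: add 2, 6.
From 2 via λ: add 7, 11.
From 7 via λ: add 12.
From 12 via λ: add 4.
No new states can be added; the closed set is {1, 2, 4, 6, 7, 9, 10, 11, 12}.

{1, 2, 4, 6, 7, 9, 10, 11, 12}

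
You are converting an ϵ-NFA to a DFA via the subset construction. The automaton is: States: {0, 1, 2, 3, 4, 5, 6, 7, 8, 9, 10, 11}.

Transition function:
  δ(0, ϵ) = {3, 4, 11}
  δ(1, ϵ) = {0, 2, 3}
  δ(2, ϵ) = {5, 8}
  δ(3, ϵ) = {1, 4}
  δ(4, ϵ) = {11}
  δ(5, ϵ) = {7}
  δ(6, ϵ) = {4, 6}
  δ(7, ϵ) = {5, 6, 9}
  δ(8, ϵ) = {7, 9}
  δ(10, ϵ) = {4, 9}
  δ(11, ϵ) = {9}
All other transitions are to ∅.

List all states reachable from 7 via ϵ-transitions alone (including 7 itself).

Start with {7}.
From 7 via ϵ: add 5, 6, 9.
From 6 via ϵ: add 4.
From 4 via ϵ: add 11.
No new states can be added; the closed set is {4, 5, 6, 7, 9, 11}.

{4, 5, 6, 7, 9, 11}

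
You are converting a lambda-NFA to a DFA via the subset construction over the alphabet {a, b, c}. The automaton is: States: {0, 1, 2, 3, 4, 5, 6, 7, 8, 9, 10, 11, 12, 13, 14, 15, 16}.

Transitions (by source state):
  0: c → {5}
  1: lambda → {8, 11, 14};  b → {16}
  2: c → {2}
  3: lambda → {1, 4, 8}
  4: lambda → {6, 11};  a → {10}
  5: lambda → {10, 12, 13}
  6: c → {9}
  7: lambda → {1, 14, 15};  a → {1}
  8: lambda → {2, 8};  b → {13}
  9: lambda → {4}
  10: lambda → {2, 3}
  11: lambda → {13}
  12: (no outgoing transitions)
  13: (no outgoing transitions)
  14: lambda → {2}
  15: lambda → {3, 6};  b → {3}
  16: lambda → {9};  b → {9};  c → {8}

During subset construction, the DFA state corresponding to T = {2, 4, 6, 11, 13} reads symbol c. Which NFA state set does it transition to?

{2, 4, 6, 9, 11, 13}

2 on c → {2}.
6 on c → {9}.
No c-transition from 4, 11, 13.
Union after reading c: {2, 9}.
Now take the lambda-closure:
From 9 via lambda: add 4.
From 4 via lambda: add 6, 11.
From 11 via lambda: add 13.
No new states can be added; the closed set is {2, 4, 6, 9, 11, 13}.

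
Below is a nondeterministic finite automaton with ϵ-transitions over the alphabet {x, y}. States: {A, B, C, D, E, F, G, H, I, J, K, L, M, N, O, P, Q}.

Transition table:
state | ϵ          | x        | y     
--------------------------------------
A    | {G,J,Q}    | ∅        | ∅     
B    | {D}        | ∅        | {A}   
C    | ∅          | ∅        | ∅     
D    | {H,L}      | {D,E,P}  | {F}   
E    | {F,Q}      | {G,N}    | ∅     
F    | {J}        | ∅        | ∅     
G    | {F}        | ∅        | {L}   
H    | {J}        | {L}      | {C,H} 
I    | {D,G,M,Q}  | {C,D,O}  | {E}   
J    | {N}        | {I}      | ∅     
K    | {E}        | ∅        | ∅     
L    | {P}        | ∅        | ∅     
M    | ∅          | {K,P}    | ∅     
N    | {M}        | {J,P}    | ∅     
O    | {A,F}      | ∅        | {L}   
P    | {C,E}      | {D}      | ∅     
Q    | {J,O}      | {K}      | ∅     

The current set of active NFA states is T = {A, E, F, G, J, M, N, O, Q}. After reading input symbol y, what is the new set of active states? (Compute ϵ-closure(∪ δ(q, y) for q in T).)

G on y → {L}.
O on y → {L}.
No y-transition from A, E, F, J, M, N, Q.
Union after reading y: {L}.
Now take the ϵ-closure:
From L via ϵ: add P.
From P via ϵ: add C, E.
From E via ϵ: add F, Q.
From F via ϵ: add J.
From Q via ϵ: add O.
From J via ϵ: add N.
From O via ϵ: add A.
From A via ϵ: add G.
From N via ϵ: add M.
No new states can be added; the closed set is {A, C, E, F, G, J, L, M, N, O, P, Q}.

{A, C, E, F, G, J, L, M, N, O, P, Q}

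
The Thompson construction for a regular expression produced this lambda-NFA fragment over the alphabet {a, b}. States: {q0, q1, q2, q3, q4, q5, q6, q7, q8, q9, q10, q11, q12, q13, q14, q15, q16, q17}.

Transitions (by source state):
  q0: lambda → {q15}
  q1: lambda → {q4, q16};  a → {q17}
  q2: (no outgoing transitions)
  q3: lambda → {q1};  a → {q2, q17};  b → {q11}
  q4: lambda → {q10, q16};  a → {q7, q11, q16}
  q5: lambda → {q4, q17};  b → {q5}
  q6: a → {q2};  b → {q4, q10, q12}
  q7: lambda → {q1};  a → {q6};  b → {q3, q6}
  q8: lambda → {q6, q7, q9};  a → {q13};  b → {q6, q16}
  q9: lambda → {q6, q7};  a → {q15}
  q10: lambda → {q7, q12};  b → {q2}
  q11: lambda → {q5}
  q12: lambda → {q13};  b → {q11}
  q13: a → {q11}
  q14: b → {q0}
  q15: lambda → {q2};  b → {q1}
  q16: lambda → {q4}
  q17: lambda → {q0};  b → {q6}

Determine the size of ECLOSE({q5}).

12

Start with {q5}.
From q5 via lambda: add q4, q17.
From q4 via lambda: add q10, q16.
From q17 via lambda: add q0.
From q0 via lambda: add q15.
From q10 via lambda: add q7, q12.
From q7 via lambda: add q1.
From q12 via lambda: add q13.
From q15 via lambda: add q2.
lambda-closure = {q0, q1, q2, q4, q5, q7, q10, q12, q13, q15, q16, q17}, which has 12 states.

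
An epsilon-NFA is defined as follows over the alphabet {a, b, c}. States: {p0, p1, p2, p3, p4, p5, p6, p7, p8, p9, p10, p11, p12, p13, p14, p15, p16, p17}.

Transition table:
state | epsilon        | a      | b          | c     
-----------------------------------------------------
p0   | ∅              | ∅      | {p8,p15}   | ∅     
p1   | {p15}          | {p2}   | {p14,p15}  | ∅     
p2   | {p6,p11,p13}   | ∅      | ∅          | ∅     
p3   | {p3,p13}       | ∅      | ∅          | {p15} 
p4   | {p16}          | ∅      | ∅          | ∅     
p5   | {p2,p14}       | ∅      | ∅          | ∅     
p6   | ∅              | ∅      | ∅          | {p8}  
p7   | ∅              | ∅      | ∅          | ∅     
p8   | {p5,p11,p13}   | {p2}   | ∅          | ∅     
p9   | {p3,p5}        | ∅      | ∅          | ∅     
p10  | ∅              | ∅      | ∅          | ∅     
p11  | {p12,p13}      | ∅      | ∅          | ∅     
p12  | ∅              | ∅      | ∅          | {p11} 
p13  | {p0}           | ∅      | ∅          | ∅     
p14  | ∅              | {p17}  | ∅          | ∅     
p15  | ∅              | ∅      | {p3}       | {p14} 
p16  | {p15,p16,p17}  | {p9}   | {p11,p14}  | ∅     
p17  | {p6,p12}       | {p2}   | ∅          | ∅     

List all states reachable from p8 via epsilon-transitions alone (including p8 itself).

{p0, p2, p5, p6, p8, p11, p12, p13, p14}

Start with {p8}.
From p8 via epsilon: add p5, p11, p13.
From p5 via epsilon: add p2, p14.
From p11 via epsilon: add p12.
From p13 via epsilon: add p0.
From p2 via epsilon: add p6.
No new states can be added; the closed set is {p0, p2, p5, p6, p8, p11, p12, p13, p14}.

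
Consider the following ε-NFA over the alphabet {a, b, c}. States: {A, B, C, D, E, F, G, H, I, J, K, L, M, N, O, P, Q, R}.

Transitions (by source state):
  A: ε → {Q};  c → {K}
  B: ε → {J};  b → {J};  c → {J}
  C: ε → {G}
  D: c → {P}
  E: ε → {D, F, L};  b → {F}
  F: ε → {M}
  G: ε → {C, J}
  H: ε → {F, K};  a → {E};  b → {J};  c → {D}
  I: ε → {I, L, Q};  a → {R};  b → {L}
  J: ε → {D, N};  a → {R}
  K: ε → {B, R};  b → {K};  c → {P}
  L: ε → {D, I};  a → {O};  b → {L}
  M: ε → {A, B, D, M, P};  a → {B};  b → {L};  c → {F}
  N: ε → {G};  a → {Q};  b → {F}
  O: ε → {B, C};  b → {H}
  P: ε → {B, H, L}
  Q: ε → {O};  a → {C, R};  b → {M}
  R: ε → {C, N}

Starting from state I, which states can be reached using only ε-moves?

Start with {I}.
From I via ε: add L, Q.
From L via ε: add D.
From Q via ε: add O.
From O via ε: add B, C.
From B via ε: add J.
From C via ε: add G.
From J via ε: add N.
No new states can be added; the closed set is {B, C, D, G, I, J, L, N, O, Q}.

{B, C, D, G, I, J, L, N, O, Q}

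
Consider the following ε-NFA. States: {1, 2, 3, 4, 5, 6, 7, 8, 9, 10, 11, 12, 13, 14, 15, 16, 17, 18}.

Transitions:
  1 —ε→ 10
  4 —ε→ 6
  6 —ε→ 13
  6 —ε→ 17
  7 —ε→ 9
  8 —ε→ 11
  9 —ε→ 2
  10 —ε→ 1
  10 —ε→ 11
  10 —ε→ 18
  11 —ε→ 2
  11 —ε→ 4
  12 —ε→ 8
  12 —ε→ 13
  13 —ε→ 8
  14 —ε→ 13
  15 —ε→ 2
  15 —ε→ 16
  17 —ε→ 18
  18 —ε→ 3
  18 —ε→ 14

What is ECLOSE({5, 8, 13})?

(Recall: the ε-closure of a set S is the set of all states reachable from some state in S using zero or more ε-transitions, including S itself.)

Start with {5, 8, 13}.
From 8 via ε: add 11.
From 11 via ε: add 2, 4.
From 4 via ε: add 6.
From 6 via ε: add 17.
From 17 via ε: add 18.
From 18 via ε: add 3, 14.
No new states can be added; the closed set is {2, 3, 4, 5, 6, 8, 11, 13, 14, 17, 18}.

{2, 3, 4, 5, 6, 8, 11, 13, 14, 17, 18}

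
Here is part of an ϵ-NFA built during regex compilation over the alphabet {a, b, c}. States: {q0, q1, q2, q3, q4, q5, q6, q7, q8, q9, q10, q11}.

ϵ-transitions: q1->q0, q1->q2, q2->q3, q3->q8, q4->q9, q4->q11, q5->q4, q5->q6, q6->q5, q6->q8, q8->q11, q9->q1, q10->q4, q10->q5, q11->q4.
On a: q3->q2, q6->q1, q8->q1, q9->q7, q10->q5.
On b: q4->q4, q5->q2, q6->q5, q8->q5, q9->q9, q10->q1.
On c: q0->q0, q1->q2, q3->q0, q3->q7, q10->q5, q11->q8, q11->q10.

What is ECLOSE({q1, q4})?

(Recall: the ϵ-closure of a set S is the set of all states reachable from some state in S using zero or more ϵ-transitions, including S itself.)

{q0, q1, q2, q3, q4, q8, q9, q11}

Start with {q1, q4}.
From q1 via ϵ: add q0, q2.
From q4 via ϵ: add q9, q11.
From q2 via ϵ: add q3.
From q3 via ϵ: add q8.
No new states can be added; the closed set is {q0, q1, q2, q3, q4, q8, q9, q11}.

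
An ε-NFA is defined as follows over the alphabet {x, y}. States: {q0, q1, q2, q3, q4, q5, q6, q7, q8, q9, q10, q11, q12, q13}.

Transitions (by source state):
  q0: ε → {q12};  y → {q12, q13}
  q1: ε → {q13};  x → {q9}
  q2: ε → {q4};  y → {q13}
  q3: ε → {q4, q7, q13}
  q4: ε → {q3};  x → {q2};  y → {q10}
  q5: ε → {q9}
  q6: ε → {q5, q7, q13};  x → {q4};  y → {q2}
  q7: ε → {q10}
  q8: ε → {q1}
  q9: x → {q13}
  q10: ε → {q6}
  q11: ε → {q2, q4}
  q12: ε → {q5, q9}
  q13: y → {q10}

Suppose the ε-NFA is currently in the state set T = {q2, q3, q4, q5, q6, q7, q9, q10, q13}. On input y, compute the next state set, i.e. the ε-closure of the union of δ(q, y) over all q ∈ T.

q2 on y → {q13}.
q4 on y → {q10}.
q6 on y → {q2}.
q13 on y → {q10}.
No y-transition from q3, q5, q7, q9, q10.
Union after reading y: {q2, q10, q13}.
Now take the ε-closure:
From q2 via ε: add q4.
From q10 via ε: add q6.
From q4 via ε: add q3.
From q6 via ε: add q5, q7.
From q5 via ε: add q9.
No new states can be added; the closed set is {q2, q3, q4, q5, q6, q7, q9, q10, q13}.

{q2, q3, q4, q5, q6, q7, q9, q10, q13}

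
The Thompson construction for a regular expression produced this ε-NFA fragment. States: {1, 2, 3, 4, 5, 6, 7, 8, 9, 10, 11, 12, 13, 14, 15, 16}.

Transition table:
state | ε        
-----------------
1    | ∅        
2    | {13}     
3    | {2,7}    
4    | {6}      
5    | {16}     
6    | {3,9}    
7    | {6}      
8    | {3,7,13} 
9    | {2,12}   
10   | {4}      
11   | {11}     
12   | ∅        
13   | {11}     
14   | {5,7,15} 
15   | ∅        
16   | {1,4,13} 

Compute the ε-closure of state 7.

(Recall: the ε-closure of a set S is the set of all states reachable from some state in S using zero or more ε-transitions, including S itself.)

Start with {7}.
From 7 via ε: add 6.
From 6 via ε: add 3, 9.
From 3 via ε: add 2.
From 9 via ε: add 12.
From 2 via ε: add 13.
From 13 via ε: add 11.
No new states can be added; the closed set is {2, 3, 6, 7, 9, 11, 12, 13}.

{2, 3, 6, 7, 9, 11, 12, 13}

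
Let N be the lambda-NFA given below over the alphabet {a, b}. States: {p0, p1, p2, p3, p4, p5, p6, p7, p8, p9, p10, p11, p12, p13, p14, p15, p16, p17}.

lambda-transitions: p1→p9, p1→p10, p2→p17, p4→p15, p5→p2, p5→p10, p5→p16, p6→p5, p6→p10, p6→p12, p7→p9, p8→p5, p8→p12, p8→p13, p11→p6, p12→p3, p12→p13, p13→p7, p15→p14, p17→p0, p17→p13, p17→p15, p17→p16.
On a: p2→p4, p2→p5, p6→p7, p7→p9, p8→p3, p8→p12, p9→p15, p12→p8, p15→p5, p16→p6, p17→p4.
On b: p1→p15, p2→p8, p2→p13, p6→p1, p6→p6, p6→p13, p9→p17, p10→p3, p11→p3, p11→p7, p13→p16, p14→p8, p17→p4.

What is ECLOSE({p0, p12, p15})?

{p0, p3, p7, p9, p12, p13, p14, p15}

Start with {p0, p12, p15}.
From p12 via lambda: add p3, p13.
From p15 via lambda: add p14.
From p13 via lambda: add p7.
From p7 via lambda: add p9.
No new states can be added; the closed set is {p0, p3, p7, p9, p12, p13, p14, p15}.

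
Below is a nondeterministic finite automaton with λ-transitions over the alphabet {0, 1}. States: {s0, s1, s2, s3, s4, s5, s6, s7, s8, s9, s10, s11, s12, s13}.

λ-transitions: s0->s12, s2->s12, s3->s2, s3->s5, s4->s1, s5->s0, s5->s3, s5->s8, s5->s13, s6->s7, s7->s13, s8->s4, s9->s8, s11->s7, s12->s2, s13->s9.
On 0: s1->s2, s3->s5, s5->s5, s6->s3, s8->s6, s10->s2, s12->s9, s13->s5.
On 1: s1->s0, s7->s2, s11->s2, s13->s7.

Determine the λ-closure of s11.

Start with {s11}.
From s11 via λ: add s7.
From s7 via λ: add s13.
From s13 via λ: add s9.
From s9 via λ: add s8.
From s8 via λ: add s4.
From s4 via λ: add s1.
No new states can be added; the closed set is {s1, s4, s7, s8, s9, s11, s13}.

{s1, s4, s7, s8, s9, s11, s13}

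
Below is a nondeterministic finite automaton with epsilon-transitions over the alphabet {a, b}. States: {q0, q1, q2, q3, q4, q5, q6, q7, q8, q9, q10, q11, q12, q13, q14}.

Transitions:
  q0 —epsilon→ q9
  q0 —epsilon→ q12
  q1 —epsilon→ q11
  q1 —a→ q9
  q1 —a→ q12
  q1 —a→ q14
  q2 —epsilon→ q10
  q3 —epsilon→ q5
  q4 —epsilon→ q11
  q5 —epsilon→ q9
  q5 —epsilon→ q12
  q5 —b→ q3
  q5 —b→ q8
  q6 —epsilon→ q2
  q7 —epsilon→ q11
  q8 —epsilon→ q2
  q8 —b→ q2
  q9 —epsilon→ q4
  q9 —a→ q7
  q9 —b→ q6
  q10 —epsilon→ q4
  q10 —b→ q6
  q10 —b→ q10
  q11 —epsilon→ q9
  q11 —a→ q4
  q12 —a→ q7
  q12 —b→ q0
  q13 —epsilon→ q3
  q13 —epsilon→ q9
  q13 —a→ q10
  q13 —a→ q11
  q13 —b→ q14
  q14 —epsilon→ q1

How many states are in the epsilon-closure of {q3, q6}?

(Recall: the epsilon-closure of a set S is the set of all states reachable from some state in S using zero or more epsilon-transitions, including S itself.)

Start with {q3, q6}.
From q3 via epsilon: add q5.
From q6 via epsilon: add q2.
From q2 via epsilon: add q10.
From q5 via epsilon: add q9, q12.
From q9 via epsilon: add q4.
From q4 via epsilon: add q11.
epsilon-closure = {q2, q3, q4, q5, q6, q9, q10, q11, q12}, which has 9 states.

9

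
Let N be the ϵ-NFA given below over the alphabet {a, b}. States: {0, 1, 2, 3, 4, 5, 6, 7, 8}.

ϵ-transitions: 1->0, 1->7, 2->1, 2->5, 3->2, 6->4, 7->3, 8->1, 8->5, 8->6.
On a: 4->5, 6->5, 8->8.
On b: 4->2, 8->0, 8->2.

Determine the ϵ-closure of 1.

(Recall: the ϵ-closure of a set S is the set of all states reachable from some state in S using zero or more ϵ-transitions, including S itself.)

Start with {1}.
From 1 via ϵ: add 0, 7.
From 7 via ϵ: add 3.
From 3 via ϵ: add 2.
From 2 via ϵ: add 5.
No new states can be added; the closed set is {0, 1, 2, 3, 5, 7}.

{0, 1, 2, 3, 5, 7}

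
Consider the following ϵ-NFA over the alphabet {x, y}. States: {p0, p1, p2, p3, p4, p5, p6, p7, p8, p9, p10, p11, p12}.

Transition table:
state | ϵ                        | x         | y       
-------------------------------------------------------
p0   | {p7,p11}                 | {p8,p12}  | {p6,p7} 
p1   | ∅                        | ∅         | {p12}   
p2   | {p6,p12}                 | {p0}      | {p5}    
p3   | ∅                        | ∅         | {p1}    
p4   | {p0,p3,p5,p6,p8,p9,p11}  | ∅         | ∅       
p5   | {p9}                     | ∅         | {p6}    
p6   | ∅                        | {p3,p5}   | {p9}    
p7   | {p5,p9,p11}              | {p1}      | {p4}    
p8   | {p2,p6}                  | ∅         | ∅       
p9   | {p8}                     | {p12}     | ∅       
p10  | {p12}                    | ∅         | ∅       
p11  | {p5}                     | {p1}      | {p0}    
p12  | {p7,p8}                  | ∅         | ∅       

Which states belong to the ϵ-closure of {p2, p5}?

{p2, p5, p6, p7, p8, p9, p11, p12}

Start with {p2, p5}.
From p2 via ϵ: add p6, p12.
From p5 via ϵ: add p9.
From p9 via ϵ: add p8.
From p12 via ϵ: add p7.
From p7 via ϵ: add p11.
No new states can be added; the closed set is {p2, p5, p6, p7, p8, p9, p11, p12}.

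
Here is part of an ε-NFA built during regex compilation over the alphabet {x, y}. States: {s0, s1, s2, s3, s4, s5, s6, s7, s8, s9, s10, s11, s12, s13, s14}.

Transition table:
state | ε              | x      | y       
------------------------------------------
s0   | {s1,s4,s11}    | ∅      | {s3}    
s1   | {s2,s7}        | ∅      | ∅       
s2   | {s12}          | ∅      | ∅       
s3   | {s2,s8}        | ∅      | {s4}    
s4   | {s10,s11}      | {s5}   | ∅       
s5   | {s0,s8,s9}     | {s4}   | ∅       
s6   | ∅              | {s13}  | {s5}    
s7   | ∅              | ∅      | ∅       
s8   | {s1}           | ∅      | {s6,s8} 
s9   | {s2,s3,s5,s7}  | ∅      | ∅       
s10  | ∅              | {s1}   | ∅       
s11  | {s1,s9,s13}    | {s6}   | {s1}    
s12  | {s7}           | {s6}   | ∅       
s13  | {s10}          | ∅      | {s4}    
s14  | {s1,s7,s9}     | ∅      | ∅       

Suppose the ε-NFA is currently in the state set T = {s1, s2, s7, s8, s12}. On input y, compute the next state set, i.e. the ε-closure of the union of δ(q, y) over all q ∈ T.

s8 on y → {s6, s8}.
No y-transition from s1, s2, s7, s12.
Union after reading y: {s6, s8}.
Now take the ε-closure:
From s8 via ε: add s1.
From s1 via ε: add s2, s7.
From s2 via ε: add s12.
No new states can be added; the closed set is {s1, s2, s6, s7, s8, s12}.

{s1, s2, s6, s7, s8, s12}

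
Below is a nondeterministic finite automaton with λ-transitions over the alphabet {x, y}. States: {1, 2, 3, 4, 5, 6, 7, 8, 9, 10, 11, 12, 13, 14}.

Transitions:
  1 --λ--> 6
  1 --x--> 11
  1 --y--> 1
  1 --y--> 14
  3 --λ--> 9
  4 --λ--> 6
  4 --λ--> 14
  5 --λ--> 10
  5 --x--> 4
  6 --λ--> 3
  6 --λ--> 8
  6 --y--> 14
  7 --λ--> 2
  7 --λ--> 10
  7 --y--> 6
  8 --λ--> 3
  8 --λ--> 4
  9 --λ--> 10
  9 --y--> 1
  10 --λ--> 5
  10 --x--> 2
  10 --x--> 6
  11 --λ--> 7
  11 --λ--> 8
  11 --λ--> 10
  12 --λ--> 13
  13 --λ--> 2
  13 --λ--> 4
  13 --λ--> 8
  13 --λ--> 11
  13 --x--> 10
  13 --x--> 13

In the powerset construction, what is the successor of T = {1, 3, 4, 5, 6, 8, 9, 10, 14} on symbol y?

{1, 3, 4, 5, 6, 8, 9, 10, 14}

1 on y → {1, 14}.
6 on y → {14}.
9 on y → {1}.
No y-transition from 3, 4, 5, 8, 10, 14.
Union after reading y: {1, 14}.
Now take the λ-closure:
From 1 via λ: add 6.
From 6 via λ: add 3, 8.
From 3 via λ: add 9.
From 8 via λ: add 4.
From 9 via λ: add 10.
From 10 via λ: add 5.
No new states can be added; the closed set is {1, 3, 4, 5, 6, 8, 9, 10, 14}.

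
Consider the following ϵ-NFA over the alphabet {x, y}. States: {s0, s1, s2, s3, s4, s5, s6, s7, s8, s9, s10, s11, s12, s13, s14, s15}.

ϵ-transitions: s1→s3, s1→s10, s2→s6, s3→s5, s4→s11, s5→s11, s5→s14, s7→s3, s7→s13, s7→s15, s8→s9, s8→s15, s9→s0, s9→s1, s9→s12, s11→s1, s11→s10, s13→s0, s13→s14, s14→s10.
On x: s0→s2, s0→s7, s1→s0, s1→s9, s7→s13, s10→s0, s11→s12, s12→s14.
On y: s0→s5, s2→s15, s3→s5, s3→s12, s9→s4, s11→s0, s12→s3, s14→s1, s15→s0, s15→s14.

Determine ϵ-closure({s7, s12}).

Start with {s7, s12}.
From s7 via ϵ: add s3, s13, s15.
From s3 via ϵ: add s5.
From s13 via ϵ: add s0, s14.
From s5 via ϵ: add s11.
From s14 via ϵ: add s10.
From s11 via ϵ: add s1.
No new states can be added; the closed set is {s0, s1, s3, s5, s7, s10, s11, s12, s13, s14, s15}.

{s0, s1, s3, s5, s7, s10, s11, s12, s13, s14, s15}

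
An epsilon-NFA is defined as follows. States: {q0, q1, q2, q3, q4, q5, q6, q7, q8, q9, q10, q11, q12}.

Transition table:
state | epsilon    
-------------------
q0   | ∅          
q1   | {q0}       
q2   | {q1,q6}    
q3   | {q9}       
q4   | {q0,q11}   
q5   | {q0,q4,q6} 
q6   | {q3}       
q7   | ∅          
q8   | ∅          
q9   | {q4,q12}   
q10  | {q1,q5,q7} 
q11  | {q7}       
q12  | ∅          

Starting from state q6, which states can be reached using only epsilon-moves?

Start with {q6}.
From q6 via epsilon: add q3.
From q3 via epsilon: add q9.
From q9 via epsilon: add q4, q12.
From q4 via epsilon: add q0, q11.
From q11 via epsilon: add q7.
No new states can be added; the closed set is {q0, q3, q4, q6, q7, q9, q11, q12}.

{q0, q3, q4, q6, q7, q9, q11, q12}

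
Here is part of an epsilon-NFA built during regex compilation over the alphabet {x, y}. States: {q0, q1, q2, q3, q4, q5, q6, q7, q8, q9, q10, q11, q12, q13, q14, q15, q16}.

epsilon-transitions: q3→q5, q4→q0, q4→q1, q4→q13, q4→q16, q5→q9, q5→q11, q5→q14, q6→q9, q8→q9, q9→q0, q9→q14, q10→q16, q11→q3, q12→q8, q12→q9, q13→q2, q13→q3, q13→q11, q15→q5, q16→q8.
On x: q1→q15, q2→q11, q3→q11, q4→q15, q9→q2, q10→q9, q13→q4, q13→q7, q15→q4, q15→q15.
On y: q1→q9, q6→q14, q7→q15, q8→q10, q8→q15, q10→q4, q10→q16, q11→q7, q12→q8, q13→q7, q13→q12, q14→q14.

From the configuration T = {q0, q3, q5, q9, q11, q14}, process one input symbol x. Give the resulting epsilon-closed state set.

{q0, q2, q3, q5, q9, q11, q14}

q3 on x → {q11}.
q9 on x → {q2}.
No x-transition from q0, q5, q11, q14.
Union after reading x: {q2, q11}.
Now take the epsilon-closure:
From q11 via epsilon: add q3.
From q3 via epsilon: add q5.
From q5 via epsilon: add q9, q14.
From q9 via epsilon: add q0.
No new states can be added; the closed set is {q0, q2, q3, q5, q9, q11, q14}.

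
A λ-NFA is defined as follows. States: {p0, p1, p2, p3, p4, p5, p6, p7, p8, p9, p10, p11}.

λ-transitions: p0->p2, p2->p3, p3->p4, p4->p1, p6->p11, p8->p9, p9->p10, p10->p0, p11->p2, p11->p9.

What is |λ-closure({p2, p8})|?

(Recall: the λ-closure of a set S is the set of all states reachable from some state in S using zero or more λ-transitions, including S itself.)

Start with {p2, p8}.
From p2 via λ: add p3.
From p8 via λ: add p9.
From p3 via λ: add p4.
From p9 via λ: add p10.
From p4 via λ: add p1.
From p10 via λ: add p0.
λ-closure = {p0, p1, p2, p3, p4, p8, p9, p10}, which has 8 states.

8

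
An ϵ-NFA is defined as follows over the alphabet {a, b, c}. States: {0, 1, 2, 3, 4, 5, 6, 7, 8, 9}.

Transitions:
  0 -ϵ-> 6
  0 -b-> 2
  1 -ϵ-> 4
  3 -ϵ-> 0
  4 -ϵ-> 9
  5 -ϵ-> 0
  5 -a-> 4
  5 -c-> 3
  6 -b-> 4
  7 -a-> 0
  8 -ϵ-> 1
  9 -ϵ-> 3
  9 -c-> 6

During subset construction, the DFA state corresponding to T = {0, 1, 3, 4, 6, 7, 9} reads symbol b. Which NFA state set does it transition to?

0 on b → {2}.
6 on b → {4}.
No b-transition from 1, 3, 4, 7, 9.
Union after reading b: {2, 4}.
Now take the ϵ-closure:
From 4 via ϵ: add 9.
From 9 via ϵ: add 3.
From 3 via ϵ: add 0.
From 0 via ϵ: add 6.
No new states can be added; the closed set is {0, 2, 3, 4, 6, 9}.

{0, 2, 3, 4, 6, 9}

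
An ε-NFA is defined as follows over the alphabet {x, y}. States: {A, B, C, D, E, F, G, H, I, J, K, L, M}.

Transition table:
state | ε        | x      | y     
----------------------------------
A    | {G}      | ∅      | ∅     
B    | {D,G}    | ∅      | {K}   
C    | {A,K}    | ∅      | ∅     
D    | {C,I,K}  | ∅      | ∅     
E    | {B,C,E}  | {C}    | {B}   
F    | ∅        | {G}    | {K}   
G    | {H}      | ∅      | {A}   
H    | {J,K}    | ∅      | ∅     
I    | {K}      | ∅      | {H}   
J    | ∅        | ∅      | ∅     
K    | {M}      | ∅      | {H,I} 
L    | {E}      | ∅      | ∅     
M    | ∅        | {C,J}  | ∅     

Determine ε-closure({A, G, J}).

Start with {A, G, J}.
From G via ε: add H.
From H via ε: add K.
From K via ε: add M.
No new states can be added; the closed set is {A, G, H, J, K, M}.

{A, G, H, J, K, M}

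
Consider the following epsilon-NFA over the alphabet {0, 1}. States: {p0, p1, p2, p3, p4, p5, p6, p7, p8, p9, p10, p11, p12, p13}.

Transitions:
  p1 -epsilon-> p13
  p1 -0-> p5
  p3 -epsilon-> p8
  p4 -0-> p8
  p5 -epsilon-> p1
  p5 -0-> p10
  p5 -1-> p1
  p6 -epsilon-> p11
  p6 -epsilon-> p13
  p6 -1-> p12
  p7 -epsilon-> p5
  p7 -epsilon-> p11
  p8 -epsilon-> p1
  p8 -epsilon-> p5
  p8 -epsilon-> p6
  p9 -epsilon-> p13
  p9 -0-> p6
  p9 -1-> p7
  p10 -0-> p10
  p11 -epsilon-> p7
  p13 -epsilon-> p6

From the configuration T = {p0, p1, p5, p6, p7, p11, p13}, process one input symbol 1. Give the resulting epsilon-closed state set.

p5 on 1 → {p1}.
p6 on 1 → {p12}.
No 1-transition from p0, p1, p7, p11, p13.
Union after reading 1: {p1, p12}.
Now take the epsilon-closure:
From p1 via epsilon: add p13.
From p13 via epsilon: add p6.
From p6 via epsilon: add p11.
From p11 via epsilon: add p7.
From p7 via epsilon: add p5.
No new states can be added; the closed set is {p1, p5, p6, p7, p11, p12, p13}.

{p1, p5, p6, p7, p11, p12, p13}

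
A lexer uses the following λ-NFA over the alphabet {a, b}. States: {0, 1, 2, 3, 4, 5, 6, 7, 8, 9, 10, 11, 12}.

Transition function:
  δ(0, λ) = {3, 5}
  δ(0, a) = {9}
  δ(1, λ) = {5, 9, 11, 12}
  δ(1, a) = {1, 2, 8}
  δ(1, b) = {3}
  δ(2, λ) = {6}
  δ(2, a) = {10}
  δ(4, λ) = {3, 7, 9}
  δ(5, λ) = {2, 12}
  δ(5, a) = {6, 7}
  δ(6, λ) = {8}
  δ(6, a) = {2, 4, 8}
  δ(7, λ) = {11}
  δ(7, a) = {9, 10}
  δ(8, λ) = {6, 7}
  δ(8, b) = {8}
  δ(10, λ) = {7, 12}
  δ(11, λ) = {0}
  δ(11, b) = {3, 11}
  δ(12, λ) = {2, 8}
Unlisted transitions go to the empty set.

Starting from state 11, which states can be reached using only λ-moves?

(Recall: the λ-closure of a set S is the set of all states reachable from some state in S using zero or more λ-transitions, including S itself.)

{0, 2, 3, 5, 6, 7, 8, 11, 12}

Start with {11}.
From 11 via λ: add 0.
From 0 via λ: add 3, 5.
From 5 via λ: add 2, 12.
From 2 via λ: add 6.
From 12 via λ: add 8.
From 8 via λ: add 7.
No new states can be added; the closed set is {0, 2, 3, 5, 6, 7, 8, 11, 12}.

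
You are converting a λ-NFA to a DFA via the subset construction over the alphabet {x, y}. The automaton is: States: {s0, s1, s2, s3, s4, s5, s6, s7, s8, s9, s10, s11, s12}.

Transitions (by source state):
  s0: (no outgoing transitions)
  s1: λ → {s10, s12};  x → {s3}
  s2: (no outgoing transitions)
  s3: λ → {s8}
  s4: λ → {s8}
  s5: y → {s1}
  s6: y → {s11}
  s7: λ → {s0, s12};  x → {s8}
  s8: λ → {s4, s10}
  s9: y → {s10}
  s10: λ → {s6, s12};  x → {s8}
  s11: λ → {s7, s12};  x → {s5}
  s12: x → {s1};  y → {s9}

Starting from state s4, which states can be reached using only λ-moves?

Start with {s4}.
From s4 via λ: add s8.
From s8 via λ: add s10.
From s10 via λ: add s6, s12.
No new states can be added; the closed set is {s4, s6, s8, s10, s12}.

{s4, s6, s8, s10, s12}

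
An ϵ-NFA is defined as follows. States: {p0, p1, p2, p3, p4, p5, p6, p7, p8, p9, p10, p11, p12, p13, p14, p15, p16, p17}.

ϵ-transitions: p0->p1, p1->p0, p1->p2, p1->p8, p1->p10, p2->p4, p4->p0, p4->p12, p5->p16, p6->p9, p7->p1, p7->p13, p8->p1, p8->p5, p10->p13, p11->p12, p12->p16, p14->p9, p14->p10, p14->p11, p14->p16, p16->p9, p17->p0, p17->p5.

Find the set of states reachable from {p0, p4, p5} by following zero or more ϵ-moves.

Start with {p0, p4, p5}.
From p0 via ϵ: add p1.
From p4 via ϵ: add p12.
From p5 via ϵ: add p16.
From p1 via ϵ: add p2, p8, p10.
From p16 via ϵ: add p9.
From p10 via ϵ: add p13.
No new states can be added; the closed set is {p0, p1, p2, p4, p5, p8, p9, p10, p12, p13, p16}.

{p0, p1, p2, p4, p5, p8, p9, p10, p12, p13, p16}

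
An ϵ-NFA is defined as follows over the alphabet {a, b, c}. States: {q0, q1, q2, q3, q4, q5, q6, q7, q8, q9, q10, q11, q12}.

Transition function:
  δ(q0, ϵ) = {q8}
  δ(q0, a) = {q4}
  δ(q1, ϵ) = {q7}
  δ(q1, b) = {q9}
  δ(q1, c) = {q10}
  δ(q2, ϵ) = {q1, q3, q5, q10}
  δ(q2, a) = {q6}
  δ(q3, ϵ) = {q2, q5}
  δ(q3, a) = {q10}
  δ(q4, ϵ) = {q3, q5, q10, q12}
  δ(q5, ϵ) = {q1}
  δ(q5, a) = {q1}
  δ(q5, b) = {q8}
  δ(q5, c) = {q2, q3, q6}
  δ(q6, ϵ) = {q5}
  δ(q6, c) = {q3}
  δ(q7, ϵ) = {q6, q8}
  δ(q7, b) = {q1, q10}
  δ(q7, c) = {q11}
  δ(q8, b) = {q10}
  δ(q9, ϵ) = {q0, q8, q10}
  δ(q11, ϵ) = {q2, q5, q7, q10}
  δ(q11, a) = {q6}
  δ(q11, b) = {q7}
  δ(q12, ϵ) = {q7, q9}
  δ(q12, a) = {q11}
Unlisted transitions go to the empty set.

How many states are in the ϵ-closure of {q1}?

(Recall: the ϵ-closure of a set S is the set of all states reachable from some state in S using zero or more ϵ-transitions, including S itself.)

5

Start with {q1}.
From q1 via ϵ: add q7.
From q7 via ϵ: add q6, q8.
From q6 via ϵ: add q5.
ϵ-closure = {q1, q5, q6, q7, q8}, which has 5 states.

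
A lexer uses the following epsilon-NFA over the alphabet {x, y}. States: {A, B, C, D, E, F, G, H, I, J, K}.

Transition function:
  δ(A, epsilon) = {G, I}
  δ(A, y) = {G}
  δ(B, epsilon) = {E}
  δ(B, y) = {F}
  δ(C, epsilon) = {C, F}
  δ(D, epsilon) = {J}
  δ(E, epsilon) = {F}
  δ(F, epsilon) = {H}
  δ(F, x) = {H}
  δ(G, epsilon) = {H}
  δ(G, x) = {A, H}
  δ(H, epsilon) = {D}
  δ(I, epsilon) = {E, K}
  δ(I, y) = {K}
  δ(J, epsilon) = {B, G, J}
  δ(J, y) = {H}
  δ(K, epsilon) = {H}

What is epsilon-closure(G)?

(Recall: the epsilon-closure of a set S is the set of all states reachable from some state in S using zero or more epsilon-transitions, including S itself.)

{B, D, E, F, G, H, J}

Start with {G}.
From G via epsilon: add H.
From H via epsilon: add D.
From D via epsilon: add J.
From J via epsilon: add B.
From B via epsilon: add E.
From E via epsilon: add F.
No new states can be added; the closed set is {B, D, E, F, G, H, J}.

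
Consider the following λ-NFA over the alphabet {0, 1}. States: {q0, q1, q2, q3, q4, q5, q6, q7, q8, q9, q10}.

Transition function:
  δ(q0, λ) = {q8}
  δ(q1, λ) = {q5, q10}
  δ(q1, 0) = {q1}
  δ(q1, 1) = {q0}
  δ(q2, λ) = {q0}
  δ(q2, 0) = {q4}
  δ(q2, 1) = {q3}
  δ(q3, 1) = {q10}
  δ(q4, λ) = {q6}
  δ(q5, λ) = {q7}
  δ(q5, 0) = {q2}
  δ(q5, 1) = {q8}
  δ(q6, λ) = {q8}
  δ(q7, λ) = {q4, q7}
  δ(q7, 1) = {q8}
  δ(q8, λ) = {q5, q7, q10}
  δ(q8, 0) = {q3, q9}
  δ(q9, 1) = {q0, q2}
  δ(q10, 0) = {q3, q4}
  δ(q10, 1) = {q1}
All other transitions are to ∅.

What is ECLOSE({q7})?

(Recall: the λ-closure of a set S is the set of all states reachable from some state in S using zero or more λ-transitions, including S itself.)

Start with {q7}.
From q7 via λ: add q4.
From q4 via λ: add q6.
From q6 via λ: add q8.
From q8 via λ: add q5, q10.
No new states can be added; the closed set is {q4, q5, q6, q7, q8, q10}.

{q4, q5, q6, q7, q8, q10}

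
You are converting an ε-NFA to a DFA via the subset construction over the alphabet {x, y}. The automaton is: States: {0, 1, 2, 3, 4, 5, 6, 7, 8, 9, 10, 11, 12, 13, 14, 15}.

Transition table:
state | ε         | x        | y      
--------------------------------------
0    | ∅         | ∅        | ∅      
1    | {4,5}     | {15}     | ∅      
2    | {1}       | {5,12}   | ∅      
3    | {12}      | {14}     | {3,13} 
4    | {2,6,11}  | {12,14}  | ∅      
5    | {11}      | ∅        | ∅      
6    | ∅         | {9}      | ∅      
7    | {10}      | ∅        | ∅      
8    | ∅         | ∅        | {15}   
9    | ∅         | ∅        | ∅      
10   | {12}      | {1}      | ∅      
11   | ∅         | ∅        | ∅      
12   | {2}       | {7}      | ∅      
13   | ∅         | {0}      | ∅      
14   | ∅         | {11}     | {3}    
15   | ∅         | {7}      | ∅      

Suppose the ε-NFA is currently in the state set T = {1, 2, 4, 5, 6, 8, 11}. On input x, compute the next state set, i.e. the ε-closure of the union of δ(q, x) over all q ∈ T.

{1, 2, 4, 5, 6, 9, 11, 12, 14, 15}

1 on x → {15}.
2 on x → {5, 12}.
4 on x → {12, 14}.
6 on x → {9}.
No x-transition from 5, 8, 11.
Union after reading x: {5, 9, 12, 14, 15}.
Now take the ε-closure:
From 5 via ε: add 11.
From 12 via ε: add 2.
From 2 via ε: add 1.
From 1 via ε: add 4.
From 4 via ε: add 6.
No new states can be added; the closed set is {1, 2, 4, 5, 6, 9, 11, 12, 14, 15}.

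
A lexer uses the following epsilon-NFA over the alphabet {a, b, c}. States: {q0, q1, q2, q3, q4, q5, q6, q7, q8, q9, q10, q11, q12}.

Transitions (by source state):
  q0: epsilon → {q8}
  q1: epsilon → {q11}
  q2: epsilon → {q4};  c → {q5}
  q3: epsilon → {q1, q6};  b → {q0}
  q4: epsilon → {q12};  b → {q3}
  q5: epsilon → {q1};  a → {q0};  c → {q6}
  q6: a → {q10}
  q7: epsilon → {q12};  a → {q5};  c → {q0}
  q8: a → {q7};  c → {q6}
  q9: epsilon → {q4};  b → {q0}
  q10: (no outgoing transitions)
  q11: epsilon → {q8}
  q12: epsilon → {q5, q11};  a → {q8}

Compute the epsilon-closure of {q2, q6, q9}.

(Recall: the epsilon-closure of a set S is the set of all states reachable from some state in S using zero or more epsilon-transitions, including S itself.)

Start with {q2, q6, q9}.
From q2 via epsilon: add q4.
From q4 via epsilon: add q12.
From q12 via epsilon: add q5, q11.
From q5 via epsilon: add q1.
From q11 via epsilon: add q8.
No new states can be added; the closed set is {q1, q2, q4, q5, q6, q8, q9, q11, q12}.

{q1, q2, q4, q5, q6, q8, q9, q11, q12}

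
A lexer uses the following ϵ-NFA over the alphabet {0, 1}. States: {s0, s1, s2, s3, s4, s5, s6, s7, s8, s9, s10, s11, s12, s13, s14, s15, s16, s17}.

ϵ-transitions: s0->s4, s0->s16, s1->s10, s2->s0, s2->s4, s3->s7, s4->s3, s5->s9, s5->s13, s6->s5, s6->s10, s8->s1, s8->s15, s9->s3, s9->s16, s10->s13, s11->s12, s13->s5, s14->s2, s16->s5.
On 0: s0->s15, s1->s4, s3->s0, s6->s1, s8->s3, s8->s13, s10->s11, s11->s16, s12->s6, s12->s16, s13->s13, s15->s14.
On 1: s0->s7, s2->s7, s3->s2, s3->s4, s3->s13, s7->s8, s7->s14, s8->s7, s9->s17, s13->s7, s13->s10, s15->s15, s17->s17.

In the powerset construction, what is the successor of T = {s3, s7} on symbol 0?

{s0, s3, s4, s5, s7, s9, s13, s16}

s3 on 0 → {s0}.
No 0-transition from s7.
Union after reading 0: {s0}.
Now take the ϵ-closure:
From s0 via ϵ: add s4, s16.
From s4 via ϵ: add s3.
From s16 via ϵ: add s5.
From s3 via ϵ: add s7.
From s5 via ϵ: add s9, s13.
No new states can be added; the closed set is {s0, s3, s4, s5, s7, s9, s13, s16}.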